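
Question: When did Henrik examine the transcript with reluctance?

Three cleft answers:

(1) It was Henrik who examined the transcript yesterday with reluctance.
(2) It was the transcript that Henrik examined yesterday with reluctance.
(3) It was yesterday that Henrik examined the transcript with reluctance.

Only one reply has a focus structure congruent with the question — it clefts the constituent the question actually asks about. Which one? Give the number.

The question word "when" targets the time.
Option (1) clefts "Henrik" — the subject (agent), not what was asked.
Option (2) clefts "the transcript" — the direct object, not what was asked.
Option (3) clefts "yesterday" — that matches what the question asks about.
So the congruent reply is (3).

3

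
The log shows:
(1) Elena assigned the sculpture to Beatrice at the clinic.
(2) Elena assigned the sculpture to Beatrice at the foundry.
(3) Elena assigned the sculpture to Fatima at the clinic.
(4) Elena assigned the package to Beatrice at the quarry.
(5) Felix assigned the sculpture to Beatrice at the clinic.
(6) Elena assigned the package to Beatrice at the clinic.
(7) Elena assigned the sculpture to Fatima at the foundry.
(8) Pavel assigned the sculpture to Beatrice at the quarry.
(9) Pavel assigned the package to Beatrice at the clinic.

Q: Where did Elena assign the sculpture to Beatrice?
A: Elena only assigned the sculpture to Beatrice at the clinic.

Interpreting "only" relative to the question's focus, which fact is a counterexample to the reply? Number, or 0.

The question "Where did ...?" targets the setting, so in the reply the focus falls on "at the clinic".
"Only" then excludes alternative settings while the background — agent = Elena, thing = the sculpture, recipient = Beatrice — is held fixed.
Fact (2) keeps agent = Elena, thing = the sculpture, recipient = Beatrice but has setting = at the foundry; that refutes the reply.
(Fact (6) would refute a reading with focus on the thing — but that is not what the question asks.)

2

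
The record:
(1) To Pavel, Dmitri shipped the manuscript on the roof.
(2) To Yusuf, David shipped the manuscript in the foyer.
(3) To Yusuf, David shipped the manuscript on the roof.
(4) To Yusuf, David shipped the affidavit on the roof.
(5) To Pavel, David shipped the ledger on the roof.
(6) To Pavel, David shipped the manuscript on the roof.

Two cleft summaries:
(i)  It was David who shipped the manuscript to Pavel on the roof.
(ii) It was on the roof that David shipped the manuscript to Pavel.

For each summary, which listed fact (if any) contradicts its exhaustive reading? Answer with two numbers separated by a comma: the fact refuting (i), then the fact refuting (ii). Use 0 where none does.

(i): focus "David". Looking for same thing, recipient, setting (the manuscript / Pavel / on the roof) with some other agent — fact (1) has Dmitri there. Refuted.
(ii): focus "on the roof". No fact shares same agent, thing, recipient (David / the manuscript / Pavel) with a different setting. 0.

1, 0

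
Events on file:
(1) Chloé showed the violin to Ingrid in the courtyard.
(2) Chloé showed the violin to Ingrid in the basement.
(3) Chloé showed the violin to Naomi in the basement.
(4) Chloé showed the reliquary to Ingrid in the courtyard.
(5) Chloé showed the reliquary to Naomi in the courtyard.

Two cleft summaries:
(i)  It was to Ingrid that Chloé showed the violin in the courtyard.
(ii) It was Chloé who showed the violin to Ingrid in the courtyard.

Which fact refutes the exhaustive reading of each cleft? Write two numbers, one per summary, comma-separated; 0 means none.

0, 0

(i): focus "Ingrid". No fact shares same agent, thing, setting (Chloé / the violin / in the courtyard) with a different recipient. 0.
(ii): focus "Chloé". No fact shares same thing, recipient, setting (the violin / Ingrid / in the courtyard) with a different agent. 0.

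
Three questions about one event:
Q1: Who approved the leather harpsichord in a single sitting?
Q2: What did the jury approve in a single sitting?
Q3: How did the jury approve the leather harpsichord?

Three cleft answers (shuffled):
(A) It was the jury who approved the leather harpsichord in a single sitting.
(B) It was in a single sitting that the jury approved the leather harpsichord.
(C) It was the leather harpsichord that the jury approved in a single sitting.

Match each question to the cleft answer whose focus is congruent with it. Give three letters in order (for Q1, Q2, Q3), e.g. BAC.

ACB

Q1 asks about the subject (agent); cleft (A) focuses "the jury", which is the subject (agent) — so Q1 → A.
Q2 asks about the direct object; cleft (C) focuses "the leather harpsichord", which is the direct object — so Q2 → C.
Q3 asks about the manner; cleft (B) focuses "in a single sitting", which is the manner — so Q3 → B.
Mapping: Q1→A, Q2→C, Q3→B.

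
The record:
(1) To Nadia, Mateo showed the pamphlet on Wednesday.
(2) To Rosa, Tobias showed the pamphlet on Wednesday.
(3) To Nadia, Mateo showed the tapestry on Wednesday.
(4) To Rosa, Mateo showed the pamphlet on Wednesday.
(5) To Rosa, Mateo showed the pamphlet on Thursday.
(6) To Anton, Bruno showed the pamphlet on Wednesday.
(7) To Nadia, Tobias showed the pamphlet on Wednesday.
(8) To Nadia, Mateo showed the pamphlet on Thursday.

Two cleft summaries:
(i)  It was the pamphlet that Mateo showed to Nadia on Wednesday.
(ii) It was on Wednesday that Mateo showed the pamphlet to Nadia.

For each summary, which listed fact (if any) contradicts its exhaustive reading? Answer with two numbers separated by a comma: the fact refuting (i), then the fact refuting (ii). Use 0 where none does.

Summary (i) focuses "the pamphlet" (the thing); background same agent, recipient, setting (Mateo / Nadia / on Wednesday). Fact (3) matches that background with thing = the tapestry — refutes (i).
Summary (ii) focuses "on Wednesday" (the setting); background same agent, thing, recipient (Mateo / the pamphlet / Nadia). Fact (8) matches that background with setting = on Thursday — refutes (ii).

3, 8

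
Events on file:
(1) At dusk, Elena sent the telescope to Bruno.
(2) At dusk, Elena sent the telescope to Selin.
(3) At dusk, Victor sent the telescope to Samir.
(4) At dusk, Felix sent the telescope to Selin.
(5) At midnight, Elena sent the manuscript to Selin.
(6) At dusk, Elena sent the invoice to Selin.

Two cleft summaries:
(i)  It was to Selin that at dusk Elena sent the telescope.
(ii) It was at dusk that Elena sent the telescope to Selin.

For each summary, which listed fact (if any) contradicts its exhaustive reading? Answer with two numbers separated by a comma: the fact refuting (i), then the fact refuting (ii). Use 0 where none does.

Summary (i) focuses "Selin" (the recipient); background Elena as agent and the telescope as thing and at dusk as setting. Fact (1) matches that background with recipient = Bruno — refutes (i).
Summary (ii) focuses "at dusk" (the setting); background Elena as agent and the telescope as thing and Selin as recipient. No fact matches that background with a different setting, so 0.

1, 0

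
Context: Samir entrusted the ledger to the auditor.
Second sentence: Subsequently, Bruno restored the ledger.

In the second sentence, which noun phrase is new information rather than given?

"the ledger" in the second sentence is given — already mentioned in the context.
"Bruno" has no antecedent in the context; it is discourse-new.

Bruno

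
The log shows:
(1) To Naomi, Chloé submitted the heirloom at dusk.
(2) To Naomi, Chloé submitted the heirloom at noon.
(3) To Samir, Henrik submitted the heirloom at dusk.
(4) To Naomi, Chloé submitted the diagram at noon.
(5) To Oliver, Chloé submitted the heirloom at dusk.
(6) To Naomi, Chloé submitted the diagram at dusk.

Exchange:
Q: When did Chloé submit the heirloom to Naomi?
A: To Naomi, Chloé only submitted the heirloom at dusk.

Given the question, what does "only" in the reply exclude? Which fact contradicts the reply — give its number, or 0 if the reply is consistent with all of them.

2

Answering "When did ...?" puts focus on the setting — here, "at dusk".
So "only" ranges over settings; the rest (Chloé as agent and the heirloom as thing and Naomi as recipient) is presupposed.
Fact (2) shares the background with a different setting (at noon) — counterexample.
(Fact (5) would refute a reading with focus on the recipient — but that is not what the question asks.)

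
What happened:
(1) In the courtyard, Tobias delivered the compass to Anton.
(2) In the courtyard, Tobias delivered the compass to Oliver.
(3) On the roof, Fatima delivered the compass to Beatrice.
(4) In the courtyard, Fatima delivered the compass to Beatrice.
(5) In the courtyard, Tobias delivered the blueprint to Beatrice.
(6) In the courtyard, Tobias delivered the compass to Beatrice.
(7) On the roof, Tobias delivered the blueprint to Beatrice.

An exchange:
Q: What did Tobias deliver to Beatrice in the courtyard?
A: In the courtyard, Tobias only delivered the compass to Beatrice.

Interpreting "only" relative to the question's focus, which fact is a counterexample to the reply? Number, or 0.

5

The question "What did ...?" targets the thing, so in the reply the focus falls on "the compass".
So "only" ranges over things; the rest (same agent, recipient, setting (Tobias / Beatrice / in the courtyard)) is presupposed.
Fact (5) keeps same agent, recipient, setting (Tobias / Beatrice / in the courtyard) but has thing = the blueprint; that refutes the reply.
(Fact (1) would refute a reading with focus on the recipient — but that is not what the question asks.)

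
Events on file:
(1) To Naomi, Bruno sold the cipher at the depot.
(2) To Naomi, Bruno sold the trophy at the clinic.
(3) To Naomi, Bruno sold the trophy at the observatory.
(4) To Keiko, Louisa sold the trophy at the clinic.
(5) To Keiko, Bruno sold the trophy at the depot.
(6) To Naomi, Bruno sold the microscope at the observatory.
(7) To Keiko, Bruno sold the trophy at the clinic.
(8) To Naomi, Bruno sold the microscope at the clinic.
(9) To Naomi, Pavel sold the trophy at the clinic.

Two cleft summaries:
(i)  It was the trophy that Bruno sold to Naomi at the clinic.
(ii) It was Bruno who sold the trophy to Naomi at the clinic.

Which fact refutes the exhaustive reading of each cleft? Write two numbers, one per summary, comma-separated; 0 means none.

Summary (i) focuses "the trophy" (the thing); background agent = Bruno, recipient = Naomi, setting = at the clinic. Fact (8) matches that background with thing = the microscope — refutes (i).
Summary (ii) focuses "Bruno" (the agent); background thing = the trophy, recipient = Naomi, setting = at the clinic. Fact (9) matches that background with agent = Pavel — refutes (ii).

8, 9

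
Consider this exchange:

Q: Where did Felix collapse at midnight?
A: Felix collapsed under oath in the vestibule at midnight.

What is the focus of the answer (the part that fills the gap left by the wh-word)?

The wh-word "where" asks about the location.
In the answer, "Felix" and "at midnight" are given — repeated from the question.
"under oath" is also new, but it specifies the manner, which is not what the question asks about — so it is not the focus.
The constituent filling the location gap is "in the vestibule"; that is the focus.

in the vestibule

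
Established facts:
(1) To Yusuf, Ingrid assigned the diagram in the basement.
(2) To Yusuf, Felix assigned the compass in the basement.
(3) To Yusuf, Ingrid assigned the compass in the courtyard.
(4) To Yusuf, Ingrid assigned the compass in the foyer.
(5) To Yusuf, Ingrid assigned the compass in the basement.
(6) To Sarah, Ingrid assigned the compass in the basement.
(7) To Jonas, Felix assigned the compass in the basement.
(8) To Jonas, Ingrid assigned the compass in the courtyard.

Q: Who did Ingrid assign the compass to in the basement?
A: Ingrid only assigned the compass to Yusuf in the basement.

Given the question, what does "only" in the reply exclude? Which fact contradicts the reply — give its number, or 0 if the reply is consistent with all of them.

Answering "Who did ... to ...?" puts focus on the recipient — here, "Yusuf".
"Only" then excludes alternative recipients while the background — agent = Ingrid, thing = the compass, setting = in the basement — is held fixed.
Fact (6) keeps agent = Ingrid, thing = the compass, setting = in the basement but has recipient = Sarah; that refutes the reply.
(Fact (1) would refute a reading with focus on the thing — but that is not what the question asks.)

6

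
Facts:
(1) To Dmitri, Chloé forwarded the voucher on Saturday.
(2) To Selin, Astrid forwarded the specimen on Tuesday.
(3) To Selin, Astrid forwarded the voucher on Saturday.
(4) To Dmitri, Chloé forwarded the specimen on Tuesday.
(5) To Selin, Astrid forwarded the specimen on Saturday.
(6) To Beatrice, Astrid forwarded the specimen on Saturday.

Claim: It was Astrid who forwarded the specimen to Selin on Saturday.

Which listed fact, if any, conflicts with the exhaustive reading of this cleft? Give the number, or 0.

0

Focus of the cleft: "Astrid" (the agent). Presupposed background: thing = the specimen, recipient = Selin, setting = on Saturday.
The exhaustive reading says no other agent fits that background.
Every other fact differs from the presupposition on some backgrounded slot, so none challenges the exhaustivity.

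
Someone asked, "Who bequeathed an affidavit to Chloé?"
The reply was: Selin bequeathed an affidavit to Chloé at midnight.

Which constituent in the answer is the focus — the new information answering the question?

The wh-word "who" asks about the subject (agent).
In the answer, "an affidavit" and "to Chloé" are given — repeated from the question.
"at midnight" is also new, but it specifies the time, which is not what the question asks about — so it is not the focus.
The constituent filling the subject (agent) gap is "Selin"; that is the focus.

Selin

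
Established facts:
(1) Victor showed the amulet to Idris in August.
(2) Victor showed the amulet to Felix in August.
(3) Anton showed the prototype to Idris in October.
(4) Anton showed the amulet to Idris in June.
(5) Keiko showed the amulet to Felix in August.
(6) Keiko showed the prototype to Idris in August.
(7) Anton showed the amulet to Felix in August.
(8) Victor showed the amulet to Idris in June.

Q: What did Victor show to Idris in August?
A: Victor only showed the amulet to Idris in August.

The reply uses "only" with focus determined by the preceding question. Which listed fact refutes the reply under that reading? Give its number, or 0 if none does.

0

The question "What did ...?" targets the thing, so in the reply the focus falls on "the amulet".
So "only" ranges over things; the rest (agent = Victor, recipient = Idris, setting = in August) is presupposed.
No fact keeps agent = Victor, recipient = Idris, setting = in August while changing the thing; every other fact differs on something backgrounded. The reply stands.
(Fact (2) would refute a reading with focus on the recipient — but that is not what the question asks.)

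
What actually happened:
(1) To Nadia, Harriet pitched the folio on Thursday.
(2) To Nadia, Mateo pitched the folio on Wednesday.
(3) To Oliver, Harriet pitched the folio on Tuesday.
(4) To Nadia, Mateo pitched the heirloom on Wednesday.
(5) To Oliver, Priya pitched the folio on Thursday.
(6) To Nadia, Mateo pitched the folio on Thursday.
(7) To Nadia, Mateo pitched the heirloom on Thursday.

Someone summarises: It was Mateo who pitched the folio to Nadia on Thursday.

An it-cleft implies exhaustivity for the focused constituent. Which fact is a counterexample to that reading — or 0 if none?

The cleft puts "Mateo" in focus and presupposes the open proposition with thing = the folio, recipient = Nadia, setting = on Thursday.
The exhaustive reading says no other agent fits that background.
Fact (1) shares the background but with agent = Harriet; exhaustivity is violated.

1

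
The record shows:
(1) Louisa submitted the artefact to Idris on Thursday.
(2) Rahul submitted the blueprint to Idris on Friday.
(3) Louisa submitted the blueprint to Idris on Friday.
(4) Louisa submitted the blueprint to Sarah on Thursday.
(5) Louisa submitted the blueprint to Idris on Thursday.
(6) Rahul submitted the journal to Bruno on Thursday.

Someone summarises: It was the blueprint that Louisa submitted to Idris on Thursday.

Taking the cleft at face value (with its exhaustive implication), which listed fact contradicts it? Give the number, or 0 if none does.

1

The cleft puts "the blueprint" in focus and presupposes the open proposition with agent = Louisa, recipient = Idris, setting = on Thursday.
The exhaustive reading says no other thing fits that background.
Fact (1) shares the background but with thing = the artefact; exhaustivity is violated.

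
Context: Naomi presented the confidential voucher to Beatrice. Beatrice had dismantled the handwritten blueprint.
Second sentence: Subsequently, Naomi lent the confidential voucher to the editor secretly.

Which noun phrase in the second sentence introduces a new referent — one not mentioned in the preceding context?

"Naomi" and "the confidential voucher" in the second sentence are given — already mentioned in the context.
"the editor" has no antecedent in the context; it is discourse-new.

the editor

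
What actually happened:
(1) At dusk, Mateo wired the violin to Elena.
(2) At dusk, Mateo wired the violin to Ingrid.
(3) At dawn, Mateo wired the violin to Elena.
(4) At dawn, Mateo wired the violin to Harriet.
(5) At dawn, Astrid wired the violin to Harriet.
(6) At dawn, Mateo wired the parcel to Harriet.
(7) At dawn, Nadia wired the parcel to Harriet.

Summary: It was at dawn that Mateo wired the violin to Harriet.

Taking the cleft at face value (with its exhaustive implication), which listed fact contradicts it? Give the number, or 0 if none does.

The cleft puts "at dawn" in focus and presupposes the open proposition with same agent, thing, recipient (Mateo / the violin / Harriet).
The exhaustive reading says no other setting fits that background.
Every other fact differs from the presupposition on some backgrounded slot, so none challenges the exhaustivity.

0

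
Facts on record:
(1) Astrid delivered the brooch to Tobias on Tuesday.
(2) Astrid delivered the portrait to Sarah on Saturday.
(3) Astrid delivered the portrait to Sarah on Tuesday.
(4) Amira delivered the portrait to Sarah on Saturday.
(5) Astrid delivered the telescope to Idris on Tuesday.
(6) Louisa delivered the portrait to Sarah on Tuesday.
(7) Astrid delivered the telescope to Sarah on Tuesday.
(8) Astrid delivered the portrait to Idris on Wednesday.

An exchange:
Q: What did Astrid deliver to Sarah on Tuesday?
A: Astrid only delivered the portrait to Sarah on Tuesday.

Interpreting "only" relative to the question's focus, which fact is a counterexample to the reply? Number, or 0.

Answering "What did ...?" puts focus on the thing — here, "the portrait".
"Only" then excludes alternative things while the background — agent = Astrid, recipient = Sarah, setting = on Tuesday — is held fixed.
Fact (7) keeps agent = Astrid, recipient = Sarah, setting = on Tuesday but has thing = the telescope; that refutes the reply.
(Fact (2) would refute a reading with focus on the setting — but that is not what the question asks.)

7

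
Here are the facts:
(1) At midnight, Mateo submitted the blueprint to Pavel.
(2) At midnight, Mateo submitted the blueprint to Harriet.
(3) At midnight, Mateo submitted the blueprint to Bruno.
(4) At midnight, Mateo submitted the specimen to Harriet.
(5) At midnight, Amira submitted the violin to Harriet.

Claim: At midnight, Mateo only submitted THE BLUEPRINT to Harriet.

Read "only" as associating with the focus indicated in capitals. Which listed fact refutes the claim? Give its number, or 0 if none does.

4

Focus (in capitals) is "the blueprint" — the thing. "Only" excludes alternative things while holding fixed same agent, recipient, setting (Mateo / Harriet / at midnight).
Fact (4) matches on same agent, recipient, setting (Mateo / Harriet / at midnight), but has thing = the specimen instead. That refutes the claim.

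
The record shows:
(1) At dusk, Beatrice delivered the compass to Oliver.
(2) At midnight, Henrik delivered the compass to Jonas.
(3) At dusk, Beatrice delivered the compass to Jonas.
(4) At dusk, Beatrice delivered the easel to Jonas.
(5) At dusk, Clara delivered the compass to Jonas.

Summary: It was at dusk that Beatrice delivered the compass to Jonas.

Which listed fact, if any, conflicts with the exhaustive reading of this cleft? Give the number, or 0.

The cleft puts "at dusk" in focus and presupposes the open proposition with agent = Beatrice, thing = the compass, recipient = Jonas.
Exhaustivity: at dusk is the only setting satisfying that background.
No listed fact matches the background with a different setting. Exhaustivity holds.

0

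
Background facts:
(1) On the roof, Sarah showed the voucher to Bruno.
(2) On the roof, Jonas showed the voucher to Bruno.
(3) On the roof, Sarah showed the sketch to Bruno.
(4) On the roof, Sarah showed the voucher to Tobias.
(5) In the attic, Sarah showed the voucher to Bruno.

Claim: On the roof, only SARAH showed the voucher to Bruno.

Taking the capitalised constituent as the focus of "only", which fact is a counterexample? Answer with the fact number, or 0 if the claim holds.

2

The capitals mark "Sarah" as focus. So "only" rules out other agents, with the rest (thing = the voucher, recipient = Bruno, setting = on the roof) as background.
Fact (2) shares the background but differs in agent (Jonas) — a counterexample.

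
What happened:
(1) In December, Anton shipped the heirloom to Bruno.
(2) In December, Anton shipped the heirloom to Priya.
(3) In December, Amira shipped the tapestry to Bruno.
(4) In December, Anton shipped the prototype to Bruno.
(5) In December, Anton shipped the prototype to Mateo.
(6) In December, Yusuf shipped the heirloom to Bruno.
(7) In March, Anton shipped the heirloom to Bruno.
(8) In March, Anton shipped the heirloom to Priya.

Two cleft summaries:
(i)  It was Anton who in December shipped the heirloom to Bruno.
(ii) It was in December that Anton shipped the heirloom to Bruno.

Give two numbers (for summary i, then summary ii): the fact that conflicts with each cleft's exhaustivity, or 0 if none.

6, 7

(i): focus "Anton". Looking for thing = the heirloom, recipient = Bruno, setting = in December with some other agent — fact (6) has Yusuf there. Refuted.
(ii): focus "in December". Looking for agent = Anton, thing = the heirloom, recipient = Bruno with some other setting — fact (7) has in March there. Refuted.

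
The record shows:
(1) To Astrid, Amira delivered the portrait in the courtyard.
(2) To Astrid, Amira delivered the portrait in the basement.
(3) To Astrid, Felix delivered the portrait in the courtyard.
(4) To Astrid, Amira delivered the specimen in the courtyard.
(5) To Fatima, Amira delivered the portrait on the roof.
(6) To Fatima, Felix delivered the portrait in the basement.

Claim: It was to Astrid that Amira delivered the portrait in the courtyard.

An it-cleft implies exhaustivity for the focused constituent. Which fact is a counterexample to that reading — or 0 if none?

0

Focus of the cleft: "Astrid" (the recipient). Presupposed background: agent = Amira, thing = the portrait, setting = in the courtyard.
The exhaustive reading says no other recipient fits that background.
No listed fact matches the background with a different recipient. Exhaustivity holds.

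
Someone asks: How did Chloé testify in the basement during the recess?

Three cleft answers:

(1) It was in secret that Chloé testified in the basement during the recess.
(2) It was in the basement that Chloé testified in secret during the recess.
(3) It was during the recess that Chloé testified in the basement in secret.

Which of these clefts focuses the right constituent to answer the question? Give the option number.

The question word "how" targets the manner.
Option (1) clefts "in secret" — that matches what the question asks about.
Option (2) clefts "in the basement" — the location, not what was asked.
Option (3) clefts "during the recess" — the time, not what was asked.
So the congruent reply is (1).

1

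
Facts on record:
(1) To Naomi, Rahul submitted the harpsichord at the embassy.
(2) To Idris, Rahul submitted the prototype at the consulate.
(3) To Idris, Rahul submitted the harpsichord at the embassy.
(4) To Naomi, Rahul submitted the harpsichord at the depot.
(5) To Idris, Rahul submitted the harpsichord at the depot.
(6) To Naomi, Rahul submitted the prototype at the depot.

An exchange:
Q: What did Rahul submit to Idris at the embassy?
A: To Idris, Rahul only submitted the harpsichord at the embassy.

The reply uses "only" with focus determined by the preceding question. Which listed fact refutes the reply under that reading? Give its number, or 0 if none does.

0

Answering "What did ...?" puts focus on the thing — here, "the harpsichord".
So "only" ranges over things; the rest (same agent, recipient, setting (Rahul / Idris / at the embassy)) is presupposed.
No fact keeps same agent, recipient, setting (Rahul / Idris / at the embassy) while changing the thing; every other fact differs on something backgrounded. The reply stands.
(Fact (5) would refute a reading with focus on the setting — but that is not what the question asks.)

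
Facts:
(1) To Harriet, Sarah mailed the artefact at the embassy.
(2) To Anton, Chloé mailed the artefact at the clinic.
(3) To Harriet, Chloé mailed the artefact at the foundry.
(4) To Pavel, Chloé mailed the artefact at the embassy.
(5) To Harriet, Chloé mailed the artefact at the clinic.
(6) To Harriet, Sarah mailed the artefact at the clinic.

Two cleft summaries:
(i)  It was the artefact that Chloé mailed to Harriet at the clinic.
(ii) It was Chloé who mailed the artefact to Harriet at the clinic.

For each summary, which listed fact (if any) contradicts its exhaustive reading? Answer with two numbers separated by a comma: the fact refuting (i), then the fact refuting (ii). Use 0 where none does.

0, 6

Summary (i) focuses "the artefact" (the thing); background agent = Chloé, recipient = Harriet, setting = at the clinic. No fact matches that background with a different thing, so 0.
Summary (ii) focuses "Chloé" (the agent); background thing = the artefact, recipient = Harriet, setting = at the clinic. Fact (6) matches that background with agent = Sarah — refutes (ii).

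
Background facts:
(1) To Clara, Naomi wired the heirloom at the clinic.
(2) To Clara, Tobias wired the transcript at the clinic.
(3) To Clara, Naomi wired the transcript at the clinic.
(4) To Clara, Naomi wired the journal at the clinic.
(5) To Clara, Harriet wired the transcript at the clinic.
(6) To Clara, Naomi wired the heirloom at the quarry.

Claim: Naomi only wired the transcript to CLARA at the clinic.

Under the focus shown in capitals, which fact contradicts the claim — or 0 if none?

0

The capitals mark "Clara" as focus. So "only" rules out other recipients, with the rest (same agent, thing, setting (Naomi / the transcript / at the clinic)) as background.
Every other fact changes something in the background, not just the recipient. Nothing refutes the claim.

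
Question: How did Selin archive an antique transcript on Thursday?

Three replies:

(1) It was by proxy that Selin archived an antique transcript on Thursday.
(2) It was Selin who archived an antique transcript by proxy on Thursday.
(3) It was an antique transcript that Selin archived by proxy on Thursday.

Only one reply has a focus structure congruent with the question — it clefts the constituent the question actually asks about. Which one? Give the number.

1

The question word "how" targets the manner.
Option (1) clefts "by proxy" — that matches what the question asks about.
Option (2) clefts "Selin" — the subject (agent), not what was asked.
Option (3) clefts "an antique transcript" — the direct object, not what was asked.
So the congruent reply is (1).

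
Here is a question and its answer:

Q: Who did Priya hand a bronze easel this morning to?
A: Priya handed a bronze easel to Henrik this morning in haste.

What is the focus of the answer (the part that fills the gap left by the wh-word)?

to Henrik

The wh-word "who" asks about the recipient.
In the answer, "Priya", "a bronze easel" and "this morning" are given — repeated from the question.
"in haste" is also new, but it specifies the manner, which is not what the question asks about — so it is not the focus.
The constituent filling the recipient gap is "to Henrik"; that is the focus.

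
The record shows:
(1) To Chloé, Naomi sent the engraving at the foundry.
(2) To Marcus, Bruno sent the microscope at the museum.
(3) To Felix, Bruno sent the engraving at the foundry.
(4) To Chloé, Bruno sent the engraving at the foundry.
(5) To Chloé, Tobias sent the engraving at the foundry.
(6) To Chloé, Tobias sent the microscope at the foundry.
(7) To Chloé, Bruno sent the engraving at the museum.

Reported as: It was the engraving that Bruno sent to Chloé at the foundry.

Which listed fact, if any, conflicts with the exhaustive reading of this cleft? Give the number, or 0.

The cleft puts "the engraving" in focus and presupposes the open proposition with agent = Bruno, recipient = Chloé, setting = at the foundry.
The exhaustive reading says no other thing fits that background.
No listed fact matches the background with a different thing. Exhaustivity holds.

0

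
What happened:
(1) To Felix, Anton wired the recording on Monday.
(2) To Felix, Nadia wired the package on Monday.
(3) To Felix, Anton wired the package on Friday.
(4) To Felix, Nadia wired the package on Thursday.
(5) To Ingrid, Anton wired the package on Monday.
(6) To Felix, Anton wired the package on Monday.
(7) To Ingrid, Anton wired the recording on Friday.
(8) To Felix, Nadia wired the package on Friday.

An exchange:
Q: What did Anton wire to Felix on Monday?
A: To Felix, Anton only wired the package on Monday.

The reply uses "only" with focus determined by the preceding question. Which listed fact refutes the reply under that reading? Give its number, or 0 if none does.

1

Answering "What did ...?" puts focus on the thing — here, "the package".
So "only" ranges over things; the rest (same agent, recipient, setting (Anton / Felix / on Monday)) is presupposed.
Fact (1) shares the background with a different thing (the recording) — counterexample.
(Fact (3) would refute a reading with focus on the setting — but that is not what the question asks.)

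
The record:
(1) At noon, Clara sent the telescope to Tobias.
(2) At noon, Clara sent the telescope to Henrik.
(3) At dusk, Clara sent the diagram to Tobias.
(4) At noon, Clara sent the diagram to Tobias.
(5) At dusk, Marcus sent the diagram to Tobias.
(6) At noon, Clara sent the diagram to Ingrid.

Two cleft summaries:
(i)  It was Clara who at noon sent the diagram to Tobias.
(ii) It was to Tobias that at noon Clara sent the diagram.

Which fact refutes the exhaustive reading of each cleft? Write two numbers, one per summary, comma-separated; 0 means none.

0, 6

(i): focus "Clara". No fact shares the diagram as thing and Tobias as recipient and at noon as setting with a different agent. 0.
(ii): focus "Tobias". Looking for Clara as agent and the diagram as thing and at noon as setting with some other recipient — fact (6) has Ingrid there. Refuted.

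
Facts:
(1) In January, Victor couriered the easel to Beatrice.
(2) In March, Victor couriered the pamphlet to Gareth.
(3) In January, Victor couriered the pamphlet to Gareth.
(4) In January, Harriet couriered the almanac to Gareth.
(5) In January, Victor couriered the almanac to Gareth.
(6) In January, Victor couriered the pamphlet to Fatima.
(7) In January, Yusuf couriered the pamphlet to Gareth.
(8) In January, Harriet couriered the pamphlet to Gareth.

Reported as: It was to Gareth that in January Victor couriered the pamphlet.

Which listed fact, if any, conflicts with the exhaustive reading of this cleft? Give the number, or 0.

6

Focus of the cleft: "Gareth" (the recipient). Presupposed background: same agent, thing, setting (Victor / the pamphlet / in January).
Exhaustivity: Gareth is the only recipient satisfying that background.
Fact (6) shares the background but with recipient = Fatima; exhaustivity is violated.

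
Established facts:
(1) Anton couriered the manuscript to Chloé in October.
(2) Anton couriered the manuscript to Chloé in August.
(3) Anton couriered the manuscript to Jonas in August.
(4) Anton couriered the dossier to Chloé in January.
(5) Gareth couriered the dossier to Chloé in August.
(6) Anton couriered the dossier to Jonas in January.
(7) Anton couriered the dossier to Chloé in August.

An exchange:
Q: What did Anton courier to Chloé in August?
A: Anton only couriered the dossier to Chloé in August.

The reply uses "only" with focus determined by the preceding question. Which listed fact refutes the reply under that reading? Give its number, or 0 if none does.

2

The question "What did ...?" targets the thing, so in the reply the focus falls on "the dossier".
"Only" then excludes alternative things while the background — Anton as agent and Chloé as recipient and in August as setting — is held fixed.
Fact (2) shares the background with a different thing (the manuscript) — counterexample.
(Fact (4) would refute a reading with focus on the setting — but that is not what the question asks.)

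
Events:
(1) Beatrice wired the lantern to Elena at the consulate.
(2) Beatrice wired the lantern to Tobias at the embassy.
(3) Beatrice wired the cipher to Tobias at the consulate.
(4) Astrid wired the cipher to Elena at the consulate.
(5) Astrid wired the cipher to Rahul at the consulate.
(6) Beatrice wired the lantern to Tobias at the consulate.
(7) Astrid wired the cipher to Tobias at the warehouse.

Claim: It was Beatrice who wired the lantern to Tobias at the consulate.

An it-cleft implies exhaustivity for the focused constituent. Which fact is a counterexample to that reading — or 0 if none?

0

The cleft puts "Beatrice" in focus and presupposes the open proposition with thing = the lantern, recipient = Tobias, setting = at the consulate.
The exhaustive reading says no other agent fits that background.
Every other fact differs from the presupposition on some backgrounded slot, so none challenges the exhaustivity.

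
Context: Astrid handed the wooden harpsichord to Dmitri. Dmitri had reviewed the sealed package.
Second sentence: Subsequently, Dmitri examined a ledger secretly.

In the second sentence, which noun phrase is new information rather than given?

"Dmitri" in the second sentence is given — already mentioned in the context.
"a ledger" has no antecedent in the context; it is discourse-new (the indefinite article also signals a new referent).

a ledger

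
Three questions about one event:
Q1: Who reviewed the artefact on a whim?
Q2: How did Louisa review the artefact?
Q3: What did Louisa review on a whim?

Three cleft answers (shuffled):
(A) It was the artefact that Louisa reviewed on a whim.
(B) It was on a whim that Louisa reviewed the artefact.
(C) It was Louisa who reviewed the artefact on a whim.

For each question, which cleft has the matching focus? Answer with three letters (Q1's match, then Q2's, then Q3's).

Q1 asks about the subject (agent); cleft (C) focuses "Louisa", which is the subject (agent) — so Q1 → C.
Q2 asks about the manner; cleft (B) focuses "on a whim", which is the manner — so Q2 → B.
Q3 asks about the direct object; cleft (A) focuses "the artefact", which is the direct object — so Q3 → A.
Mapping: Q1→C, Q2→B, Q3→A.

CBA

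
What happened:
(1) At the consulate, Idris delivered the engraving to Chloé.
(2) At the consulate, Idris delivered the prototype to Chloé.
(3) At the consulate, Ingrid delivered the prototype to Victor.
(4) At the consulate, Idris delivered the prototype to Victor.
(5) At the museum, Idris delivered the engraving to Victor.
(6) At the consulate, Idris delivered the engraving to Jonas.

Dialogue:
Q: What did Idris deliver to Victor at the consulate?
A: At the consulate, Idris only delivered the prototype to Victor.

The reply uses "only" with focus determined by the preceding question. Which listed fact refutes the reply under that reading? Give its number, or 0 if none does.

The question "What did ...?" targets the thing, so in the reply the focus falls on "the prototype".
"Only" then excludes alternative things while the background — agent = Idris, recipient = Victor, setting = at the consulate — is held fixed.
No listed fact shares that background with another thing. Nothing contradicts the reply.
(Fact (2) would refute a reading with focus on the recipient — but that is not what the question asks.)

0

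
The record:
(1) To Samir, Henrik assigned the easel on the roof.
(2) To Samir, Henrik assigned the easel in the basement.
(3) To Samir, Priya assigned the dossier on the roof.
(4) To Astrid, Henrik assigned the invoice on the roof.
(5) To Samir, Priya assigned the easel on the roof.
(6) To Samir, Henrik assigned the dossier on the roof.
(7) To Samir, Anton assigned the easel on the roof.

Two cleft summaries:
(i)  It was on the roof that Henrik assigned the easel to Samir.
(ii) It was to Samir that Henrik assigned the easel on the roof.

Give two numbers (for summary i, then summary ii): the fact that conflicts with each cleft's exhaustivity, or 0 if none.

(i): focus "on the roof". Looking for Henrik as agent and the easel as thing and Samir as recipient with some other setting — fact (2) has in the basement there. Refuted.
(ii): focus "Samir". No fact shares Henrik as agent and the easel as thing and on the roof as setting with a different recipient. 0.

2, 0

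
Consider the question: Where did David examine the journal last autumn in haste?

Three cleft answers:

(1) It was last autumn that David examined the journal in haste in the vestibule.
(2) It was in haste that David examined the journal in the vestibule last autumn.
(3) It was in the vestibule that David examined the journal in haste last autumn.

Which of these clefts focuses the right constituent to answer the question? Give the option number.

3

The question word "where" targets the location.
Option (1) clefts "last autumn" — the time, not what was asked.
Option (2) clefts "in haste" — the manner, not what was asked.
Option (3) clefts "in the vestibule" — that matches what the question asks about.
So the congruent reply is (3).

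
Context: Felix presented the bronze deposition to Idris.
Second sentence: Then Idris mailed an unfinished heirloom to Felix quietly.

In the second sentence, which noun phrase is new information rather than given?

an unfinished heirloom

"Idris" and "Felix" in the second sentence are given — already mentioned in the context.
"an unfinished heirloom" has no antecedent in the context; it is discourse-new (the indefinite article also signals a new referent).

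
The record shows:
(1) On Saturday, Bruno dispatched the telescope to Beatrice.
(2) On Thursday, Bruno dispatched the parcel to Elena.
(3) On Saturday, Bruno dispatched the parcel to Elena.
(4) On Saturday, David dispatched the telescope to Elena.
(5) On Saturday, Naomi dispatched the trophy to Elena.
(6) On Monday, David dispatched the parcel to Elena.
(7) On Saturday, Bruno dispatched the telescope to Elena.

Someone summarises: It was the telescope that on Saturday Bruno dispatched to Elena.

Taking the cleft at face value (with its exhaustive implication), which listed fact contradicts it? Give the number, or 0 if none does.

3

Focus of the cleft: "the telescope" (the thing). Presupposed background: Bruno as agent and Elena as recipient and on Saturday as setting.
Exhaustivity: the telescope is the only thing satisfying that background.
Fact (3) shares the background but with thing = the parcel; exhaustivity is violated.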